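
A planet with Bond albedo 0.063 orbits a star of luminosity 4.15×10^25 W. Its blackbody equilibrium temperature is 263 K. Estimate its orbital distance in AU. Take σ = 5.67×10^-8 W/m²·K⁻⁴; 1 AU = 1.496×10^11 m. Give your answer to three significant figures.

Energy balance gives S = 4σT⁴/(1−α) = 1158 W/m².
S = L/(4πd²) → d = √(L/4πS) = √(4.15×10^25/(4π·1158)) = 5.340×10^10 m = 0.3570 AU.

0.357 AU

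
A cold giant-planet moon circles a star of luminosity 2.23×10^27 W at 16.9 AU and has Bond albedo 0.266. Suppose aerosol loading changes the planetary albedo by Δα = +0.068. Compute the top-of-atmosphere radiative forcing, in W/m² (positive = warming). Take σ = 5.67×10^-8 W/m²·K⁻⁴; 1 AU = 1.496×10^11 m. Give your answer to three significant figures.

Orbital distance: d = 16.9 AU = 2.528×10^12 m.
S = L/(4πd²) = 27.76 W/m².
ΔF = −(S/4)Δα = −(27.76/4)×(+0.068) = -0.4720 W/m².

-0.472 W/m²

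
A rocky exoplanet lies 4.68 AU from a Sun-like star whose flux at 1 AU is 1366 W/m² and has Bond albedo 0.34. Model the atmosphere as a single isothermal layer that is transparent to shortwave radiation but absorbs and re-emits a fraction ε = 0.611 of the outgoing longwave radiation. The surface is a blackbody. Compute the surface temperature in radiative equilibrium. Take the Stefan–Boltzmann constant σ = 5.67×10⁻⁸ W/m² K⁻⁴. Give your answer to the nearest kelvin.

127 K

Irradiance scales as 1/d², so S = 1366 W/m² × (1/4.68)² = 62.37 W/m².
At the top of the atmosphere, σT_e⁴ = S(1−α)/4 = 10.29 W/m², giving T_e = 116.1 K.
For a single slab of emissivity ε, T_s⁴ = 2T_e⁴/(2−ε); thus T_s = 116.1·(1.44)^(1/4) = 127.1 K.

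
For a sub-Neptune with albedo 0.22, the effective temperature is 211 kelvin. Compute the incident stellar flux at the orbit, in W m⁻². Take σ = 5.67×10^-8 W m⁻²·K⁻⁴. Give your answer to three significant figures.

Invert the energy balance for S: S = 4σT⁴/(1−α).
The emitted flux is σT⁴ = 112.4 W m⁻².
S = 4·112.4/0.78 = 576.3 W m⁻².

576 W m⁻²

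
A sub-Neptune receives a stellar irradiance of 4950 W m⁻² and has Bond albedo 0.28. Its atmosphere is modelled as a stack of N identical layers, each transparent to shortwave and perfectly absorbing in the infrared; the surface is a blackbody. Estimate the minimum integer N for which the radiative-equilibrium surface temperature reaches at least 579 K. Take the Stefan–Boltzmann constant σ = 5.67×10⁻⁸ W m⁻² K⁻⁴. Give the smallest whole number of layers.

Top-of-atmosphere balance: σT_e⁴ = S(1−α)/4 = 891.0 W m⁻² → T_e = 354.1 K.
Since T_s⁴ = (N+1)T_e⁴, we need N ≥ (T_s/T_e)⁴ − 1 = 6.152.
The minimum whole number is N = 7.

7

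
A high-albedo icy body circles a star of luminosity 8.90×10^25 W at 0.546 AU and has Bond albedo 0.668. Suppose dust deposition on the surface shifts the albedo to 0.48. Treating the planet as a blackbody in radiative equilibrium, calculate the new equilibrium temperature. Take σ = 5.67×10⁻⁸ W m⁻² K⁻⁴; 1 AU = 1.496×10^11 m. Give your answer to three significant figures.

Orbital distance: d = 0.546 AU = 8.168×10^10 m.
Spreading L over a sphere of radius d: S = 8.90×10^25/(4π·8.17×10^10²) = 1062 W m⁻².
T₂ = [S(1−α₂)/(4σ)]^(1/4) = [1062·0.52/(4σ)]^(1/4) = 222.1 K.

222 kelvin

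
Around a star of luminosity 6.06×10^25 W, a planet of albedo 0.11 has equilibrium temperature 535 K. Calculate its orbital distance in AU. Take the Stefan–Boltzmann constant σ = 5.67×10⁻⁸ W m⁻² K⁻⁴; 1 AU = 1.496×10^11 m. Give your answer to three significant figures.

0.102 AU

Required flux: S = 4σT⁴/(1−α) = 20880 W m⁻².
From L = 4πd²S, d = √(6.06×10^25/(4π·20880)) = 1.520×10^10 m = 0.1016 AU.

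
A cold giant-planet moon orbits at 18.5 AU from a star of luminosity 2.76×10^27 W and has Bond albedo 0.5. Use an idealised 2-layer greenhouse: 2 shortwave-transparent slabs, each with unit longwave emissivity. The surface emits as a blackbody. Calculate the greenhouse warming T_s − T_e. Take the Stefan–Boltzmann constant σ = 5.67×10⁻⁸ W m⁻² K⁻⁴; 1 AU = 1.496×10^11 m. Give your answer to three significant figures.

Orbital distance: d = 18.5 AU = 2.768×10^12 m.
Flux at the orbit: S = L/(4πd²) = 2.76×10^27/(4π·(2.77×10^12)²) = 28.67 W m⁻².
The effective emission temperature is T_e = [S(1−α)/(4σ)]^¼ = 89.17 K.
Surface: T_s = (3)^¼·T_e = 117.4 K.
Warming: T_s − T_e = 28.18 K.

28.2 K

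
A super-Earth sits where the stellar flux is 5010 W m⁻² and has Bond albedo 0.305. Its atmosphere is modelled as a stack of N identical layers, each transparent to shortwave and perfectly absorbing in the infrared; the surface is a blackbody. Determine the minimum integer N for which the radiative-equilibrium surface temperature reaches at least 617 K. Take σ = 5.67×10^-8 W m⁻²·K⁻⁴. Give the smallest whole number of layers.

The effective emission temperature is T_e = [S(1−α)/(4σ)]^¼ = 352.0 K.
Since T_s⁴ = (N+1)T_e⁴, we need N ≥ (T_s/T_e)⁴ − 1 = 8.440.
The minimum whole number is N = 9.

9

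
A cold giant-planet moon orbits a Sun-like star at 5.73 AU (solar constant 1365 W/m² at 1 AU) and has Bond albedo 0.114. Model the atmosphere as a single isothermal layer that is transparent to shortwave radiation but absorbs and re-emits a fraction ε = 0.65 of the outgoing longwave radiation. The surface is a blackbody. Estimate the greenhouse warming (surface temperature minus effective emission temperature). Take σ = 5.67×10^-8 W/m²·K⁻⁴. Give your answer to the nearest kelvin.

12 K

Irradiance scales as 1/d², so S = 1365 W/m² × (1/5.73)² = 41.57 W/m².
Effective emission temperature (TOA balance): σT_e⁴ = S(1−α)/4 = 9.209 W/m² → T_e = 112.9 K.
Surface balance with a leaky layer gives σT_s⁴ = σT_e⁴·2/(2−ε), so T_s = T_e·[2/(2−0.65)]^(1/4) = 124.5 K.
The atmosphere warms the surface by 11.66 K.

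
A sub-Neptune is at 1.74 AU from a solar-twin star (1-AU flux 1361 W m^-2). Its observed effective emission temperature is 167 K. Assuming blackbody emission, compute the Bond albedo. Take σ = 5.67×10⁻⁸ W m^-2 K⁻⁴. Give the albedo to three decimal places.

Irradiance scales as 1/d², so S = 1361 W m^-2 × (1/1.74)² = 449.5 W m^-2.
Energy balance: S(1−α)/4 = σT⁴, so 1−α = 4σT⁴/S.
σT⁴ = 44.10 W m^-2, so 4σT⁴ = 176.4 W m^-2.
1−α = 176.4/449.5 = 0.3924, so α = 0.6076.

0.608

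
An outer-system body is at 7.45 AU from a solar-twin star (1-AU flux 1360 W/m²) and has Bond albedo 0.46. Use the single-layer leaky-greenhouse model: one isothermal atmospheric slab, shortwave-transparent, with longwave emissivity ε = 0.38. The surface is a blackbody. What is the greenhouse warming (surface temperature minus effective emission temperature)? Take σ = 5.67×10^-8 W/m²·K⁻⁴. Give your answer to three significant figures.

Irradiance scales as 1/d², so S = 1360 W/m² × (1/7.45)² = 24.50 W/m².
The planet radiates to space at T_e = [S(1−α)/(4σ)]^(1/4) = 87.40 K.
The surface balance (absorbed SW + ε·downward IR = σT_s⁴) with T_a⁴ = T_s⁴/2 reduces to T_s = T_e·[2/(2−ε)]^¼ = 92.12 K.
T_s − T_e = 92.12 − 87.40 = 4.728 K.

4.73 kelvin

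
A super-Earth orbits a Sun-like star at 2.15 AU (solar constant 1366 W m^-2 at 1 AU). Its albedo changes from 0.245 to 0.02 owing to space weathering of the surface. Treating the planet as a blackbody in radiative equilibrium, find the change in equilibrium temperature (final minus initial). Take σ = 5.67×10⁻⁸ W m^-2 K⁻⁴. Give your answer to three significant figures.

11.9 K

Flux at the orbit: S = 1366/(2.15)² = 295.5 W m^-2.
Before: T₁ = [295.5·0.755/(4σ)]^(1/4) = 177.1 K.
After:  T₂ = [295.5·0.98/(4σ)]^(1/4) = 189.0 K.
ΔT = T₂ − T₁ = 11.93 K.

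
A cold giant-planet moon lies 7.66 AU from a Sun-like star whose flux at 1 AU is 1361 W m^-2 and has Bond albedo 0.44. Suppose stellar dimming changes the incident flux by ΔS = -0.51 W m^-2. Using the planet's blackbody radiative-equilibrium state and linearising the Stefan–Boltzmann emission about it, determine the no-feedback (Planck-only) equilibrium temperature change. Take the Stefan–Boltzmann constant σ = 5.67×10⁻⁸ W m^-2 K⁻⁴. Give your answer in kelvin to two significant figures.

Irradiance scales as 1/d², so S = 1361 W m^-2 × (1/7.66)² = 23.20 W m^-2.
Reference equilibrium: T_e = [S(1−α)/(4σ)]^(1/4) = 86.99 K.
ΔF = Δ[S(1−α)]/4 = (1−0.44)·-0.51/4 = -0.07140 W m^-2.
Linearising σT⁴ gives d(σT⁴)/dT = 4σT_e³ = 0.1493 W m^-2 per K.
ΔT₀ = ΔF/λ_P = -0.07140/0.1493 = -0.478 K.

-0.48 kelvin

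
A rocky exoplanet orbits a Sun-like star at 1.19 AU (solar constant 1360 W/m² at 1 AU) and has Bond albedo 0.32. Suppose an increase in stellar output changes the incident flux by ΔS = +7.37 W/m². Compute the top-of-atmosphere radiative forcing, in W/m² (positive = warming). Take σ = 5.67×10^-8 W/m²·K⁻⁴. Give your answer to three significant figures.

1.25 W/m²

Flux at the orbit: S = 1360/(1.19)² = 960.4 W/m².
TOA radiative forcing: ΔF = (1−α)ΔS/4 = 0.68·(+7.37)/4 = 1.253 W/m².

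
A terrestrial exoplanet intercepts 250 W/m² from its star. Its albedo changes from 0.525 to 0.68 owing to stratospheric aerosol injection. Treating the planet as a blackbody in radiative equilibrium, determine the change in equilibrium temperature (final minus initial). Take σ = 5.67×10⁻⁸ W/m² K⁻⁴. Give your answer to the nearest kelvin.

-14 kelvin

Initial: T₁ = [S(1−0.525)/(4σ)]^(1/4) = 151.3 K.
After:  T₂ = [250.0·0.32/(4σ)]^(1/4) = 137.0 K.
ΔT = T₂ − T₁ = -14.22 K.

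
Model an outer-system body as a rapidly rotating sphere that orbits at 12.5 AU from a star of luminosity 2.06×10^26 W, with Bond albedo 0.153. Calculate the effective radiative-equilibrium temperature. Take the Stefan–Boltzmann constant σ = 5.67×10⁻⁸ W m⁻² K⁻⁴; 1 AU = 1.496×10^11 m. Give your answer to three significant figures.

Orbital distance: d = 12.5 AU = 1.870×10^12 m.
Spreading L over a sphere of radius d: S = 2.06×10^26/(4π·1.87×10^12²) = 4.688 W m⁻².
Averaging over the sphere, the absorbed flux is S(1−α)/4 = 0.9927 W m⁻².
Balancing against σT⁴: T = (0.9927/5.67×10⁻⁸)^(1/4) = 64.69 K.

64.7 K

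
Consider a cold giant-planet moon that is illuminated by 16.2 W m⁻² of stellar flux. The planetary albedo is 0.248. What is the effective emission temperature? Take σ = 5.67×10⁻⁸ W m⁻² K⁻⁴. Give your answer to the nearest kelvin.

86 K

The planet absorbs (1−α)S over its disc πR² and re-emits over 4πR², so the mean absorbed flux is (1−0.248)·16.20/4 = 3.046 W m⁻².
In equilibrium σT⁴ equals this, so T = 85.61 K.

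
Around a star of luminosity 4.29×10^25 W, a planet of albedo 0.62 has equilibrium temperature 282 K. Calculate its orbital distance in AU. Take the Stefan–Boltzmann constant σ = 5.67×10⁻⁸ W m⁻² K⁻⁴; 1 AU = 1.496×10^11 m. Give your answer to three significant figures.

The flux needed for this T is 4σT⁴/(1−0.62) = 3774 W m⁻².
From L = 4πd²S, d = √(4.29×10^25/(4π·3774)) = 3.007×10^10 m = 0.2010 AU.

0.201 AU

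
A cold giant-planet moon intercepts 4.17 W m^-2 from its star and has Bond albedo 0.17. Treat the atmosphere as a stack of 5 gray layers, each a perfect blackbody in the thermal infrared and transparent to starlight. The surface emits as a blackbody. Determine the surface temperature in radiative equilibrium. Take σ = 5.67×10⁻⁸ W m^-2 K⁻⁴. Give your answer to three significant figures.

OLR = S(1−α)/4 = 0.8653 W m^-2; the top layer radiates at T_e = 62.50 K.
For an N-layer opaque stack, T_s⁴ = (N+1)T_e⁴, hence T_s = (6)^(1/4)×62.50 K = 97.82 K.

97.8 kelvin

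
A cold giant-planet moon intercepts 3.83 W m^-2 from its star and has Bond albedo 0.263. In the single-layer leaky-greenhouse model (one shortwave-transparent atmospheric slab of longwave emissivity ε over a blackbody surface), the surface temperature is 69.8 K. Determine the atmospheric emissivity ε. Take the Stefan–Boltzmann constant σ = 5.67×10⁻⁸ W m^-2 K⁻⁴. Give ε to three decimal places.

Effective temperature: T_e = [S(1−α)/(4σ)]^(1/4) = 59.40 K.
Inverting T_s⁴ = 2T_e⁴/(2−ε): (T_e/T_s)⁴ = 0.5243, so ε = 2(1 − 0.5243) = 0.9513.

0.951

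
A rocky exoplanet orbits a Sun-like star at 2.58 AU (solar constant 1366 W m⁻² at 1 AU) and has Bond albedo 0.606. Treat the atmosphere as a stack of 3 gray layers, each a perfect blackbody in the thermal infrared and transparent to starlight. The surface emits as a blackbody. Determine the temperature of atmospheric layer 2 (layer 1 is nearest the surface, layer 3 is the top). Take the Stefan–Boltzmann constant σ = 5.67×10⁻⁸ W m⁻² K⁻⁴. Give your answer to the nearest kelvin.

Flux at the orbit: S = 1366/(2.58)² = 205.2 W m⁻².
OLR = S(1−α)/4 = 20.21 W m⁻²; the top layer radiates at T_e = 137.4 K.
In the N-layer model, layer k (counted from the surface) has T_k = (N+1−k)^(1/4)·T_e.
With k = 2: T_2 = (3+1−2)^¼·137.4 K = 163.4 K.

163 kelvin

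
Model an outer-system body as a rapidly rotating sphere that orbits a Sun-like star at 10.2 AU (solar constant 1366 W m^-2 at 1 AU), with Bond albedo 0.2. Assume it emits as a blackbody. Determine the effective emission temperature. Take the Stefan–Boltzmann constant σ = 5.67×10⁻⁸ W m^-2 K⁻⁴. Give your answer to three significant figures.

Irradiance scales as 1/d², so S = 1366 W m^-2 × (1/10.2)² = 13.13 W m^-2.
Absorbed flux (global mean): S(1−α)/4 = 13.13·0.8/4 = 2.626 W m^-2.
Set σT⁴ = 2.626 → T = (2.626/σ)^(1/4) = 82.49 K.

82.5 K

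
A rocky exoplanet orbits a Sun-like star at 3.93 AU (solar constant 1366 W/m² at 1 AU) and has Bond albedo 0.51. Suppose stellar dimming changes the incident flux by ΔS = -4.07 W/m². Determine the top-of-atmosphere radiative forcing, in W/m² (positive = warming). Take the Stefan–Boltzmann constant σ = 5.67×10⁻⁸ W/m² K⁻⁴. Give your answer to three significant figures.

Irradiance scales as 1/d², so S = 1366 W/m² × (1/3.93)² = 88.44 W/m².
ΔF = Δ[S(1−α)]/4 = (1−0.51)·-4.07/4 = -0.4986 W/m².

-0.499 W/m²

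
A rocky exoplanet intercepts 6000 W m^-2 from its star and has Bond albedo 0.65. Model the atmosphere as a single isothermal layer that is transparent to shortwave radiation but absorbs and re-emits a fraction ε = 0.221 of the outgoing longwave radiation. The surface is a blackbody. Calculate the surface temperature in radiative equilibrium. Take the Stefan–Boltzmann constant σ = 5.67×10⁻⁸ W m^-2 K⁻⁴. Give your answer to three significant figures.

319 K

The planet radiates to space at T_e = [S(1−α)/(4σ)]^(1/4) = 310.2 K.
For a single slab of emissivity ε, T_s⁴ = 2T_e⁴/(2−ε); thus T_s = 310.2·(1.124)^(1/4) = 319.4 K.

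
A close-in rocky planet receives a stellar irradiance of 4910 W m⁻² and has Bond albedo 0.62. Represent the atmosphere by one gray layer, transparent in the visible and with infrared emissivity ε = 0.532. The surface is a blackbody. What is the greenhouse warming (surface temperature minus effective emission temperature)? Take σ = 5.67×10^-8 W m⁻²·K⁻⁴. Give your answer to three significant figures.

24.2 K

Effective emission temperature (TOA balance): σT_e⁴ = S(1−α)/4 = 466.4 W m⁻² → T_e = 301.2 K.
Surface balance with a leaky layer gives σT_s⁴ = σT_e⁴·2/(2−ε), so T_s = T_e·[2/(2−0.532)]^(1/4) = 325.4 K.
T_s − T_e = 325.4 − 301.2 = 24.21 K.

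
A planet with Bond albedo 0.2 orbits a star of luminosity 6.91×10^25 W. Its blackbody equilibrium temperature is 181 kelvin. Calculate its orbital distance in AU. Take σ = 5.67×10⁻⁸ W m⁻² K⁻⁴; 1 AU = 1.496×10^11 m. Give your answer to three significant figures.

0.899 AU

Required flux: S = 4σT⁴/(1−α) = 304.3 W m⁻².
Then d = [L/(4πS)]^(1/2) = 1.344×10^11 m, i.e. 0.8986 AU.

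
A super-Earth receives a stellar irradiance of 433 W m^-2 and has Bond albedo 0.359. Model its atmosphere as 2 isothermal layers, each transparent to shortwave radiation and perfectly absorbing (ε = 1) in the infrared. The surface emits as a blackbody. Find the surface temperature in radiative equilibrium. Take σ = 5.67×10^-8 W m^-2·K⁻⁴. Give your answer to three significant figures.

246 kelvin

Top-of-atmosphere balance: σT_e⁴ = S(1−α)/4 = 69.39 W m^-2 → T_e = 187.0 K.
With N = 2 opaque layers, T_s = (N+1)^(1/4)·T_e = 3^(1/4)·187.0 = 246.2 K.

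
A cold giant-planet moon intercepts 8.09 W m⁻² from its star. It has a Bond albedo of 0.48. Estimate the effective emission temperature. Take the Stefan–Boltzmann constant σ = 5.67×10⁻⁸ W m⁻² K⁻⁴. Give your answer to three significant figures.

The planet absorbs (1−α)S over its disc πR² and re-emits over 4πR², so the mean absorbed flux is (1−0.48)·8.090/4 = 1.052 W m⁻².
In equilibrium σT⁴ equals this, so T = 65.63 K.

65.6 kelvin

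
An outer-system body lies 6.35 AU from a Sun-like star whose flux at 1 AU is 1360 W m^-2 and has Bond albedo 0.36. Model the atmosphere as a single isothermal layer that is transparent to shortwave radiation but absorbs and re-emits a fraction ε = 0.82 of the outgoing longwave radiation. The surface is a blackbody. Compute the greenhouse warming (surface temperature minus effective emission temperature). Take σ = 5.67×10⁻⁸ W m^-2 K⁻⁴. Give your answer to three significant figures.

13.9 K

By the inverse-square law, S = 1360/6.35² = 33.73 W m^-2.
Effective emission temperature (TOA balance): σT_e⁴ = S(1−α)/4 = 5.396 W m^-2 → T_e = 98.77 K.
The surface balance (absorbed SW + ε·downward IR = σT_s⁴) with T_a⁴ = T_s⁴/2 reduces to T_s = T_e·[2/(2−ε)]^¼ = 112.7 K.
The atmosphere warms the surface by 13.93 K.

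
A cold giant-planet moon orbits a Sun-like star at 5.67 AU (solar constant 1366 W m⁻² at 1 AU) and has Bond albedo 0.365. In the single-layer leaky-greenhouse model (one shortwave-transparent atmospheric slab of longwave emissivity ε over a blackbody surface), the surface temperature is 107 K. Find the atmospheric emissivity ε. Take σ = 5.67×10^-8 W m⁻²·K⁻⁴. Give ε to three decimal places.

0.185

Flux at the orbit: S = 1366/(5.67)² = 42.49 W m⁻².
TOA balance gives T_e = 104.4 K.
T_s⁴ = T_e⁴·2/(2−ε) → ε = 2 − 2(T_e/T_s)⁴ = 2 − 2·(104.4/107)⁴ = 0.1849.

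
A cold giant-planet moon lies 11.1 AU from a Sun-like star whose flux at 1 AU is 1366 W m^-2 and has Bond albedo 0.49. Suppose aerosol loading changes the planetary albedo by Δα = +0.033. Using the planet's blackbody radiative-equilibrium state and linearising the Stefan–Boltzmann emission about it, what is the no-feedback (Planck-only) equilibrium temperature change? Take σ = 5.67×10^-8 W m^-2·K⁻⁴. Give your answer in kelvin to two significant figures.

Irradiance scales as 1/d², so S = 1366 W m^-2 × (1/11.1)² = 11.09 W m^-2.
Unperturbed T_e = [11.09·(1−0.49)/(4σ)]^¼ = 70.66 K.
TOA radiative forcing: ΔF = −S·Δα/4 = −11.09·(+0.033)/4 = -0.09147 W m^-2.
The Planck feedback parameter is 4σT_e³ = 0.08002 W m^-2/K.
So ΔT₀ = -0.09147/0.08002 = -1.14 K.

-1.1 K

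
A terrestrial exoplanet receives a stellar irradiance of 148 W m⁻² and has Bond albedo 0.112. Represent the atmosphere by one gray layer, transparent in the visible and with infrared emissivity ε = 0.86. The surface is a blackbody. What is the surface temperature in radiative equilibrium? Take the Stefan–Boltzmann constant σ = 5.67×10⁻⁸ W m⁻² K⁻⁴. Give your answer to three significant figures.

Effective emission temperature (TOA balance): σT_e⁴ = S(1−α)/4 = 32.86 W m⁻² → T_e = 155.2 K.
Surface balance with a leaky layer gives σT_s⁴ = σT_e⁴·2/(2−ε), so T_s = T_e·[2/(2−0.86)]^(1/4) = 178.6 K.

179 kelvin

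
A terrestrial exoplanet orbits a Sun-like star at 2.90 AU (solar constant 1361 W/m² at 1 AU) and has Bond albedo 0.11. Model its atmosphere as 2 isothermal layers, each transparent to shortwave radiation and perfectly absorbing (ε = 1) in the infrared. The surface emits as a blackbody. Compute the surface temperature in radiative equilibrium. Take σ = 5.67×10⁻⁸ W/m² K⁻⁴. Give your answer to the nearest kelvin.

Flux at the orbit: S = 1361/(2.90)² = 161.8 W/m².
Top-of-atmosphere balance: σT_e⁴ = S(1−α)/4 = 36.01 W/m² → T_e = 158.7 K.
Layer-by-layer balance gives σT_s⁴ = (N+1)σT_e⁴, so T_s = 3^¼·158.7 = 208.9 K.

209 K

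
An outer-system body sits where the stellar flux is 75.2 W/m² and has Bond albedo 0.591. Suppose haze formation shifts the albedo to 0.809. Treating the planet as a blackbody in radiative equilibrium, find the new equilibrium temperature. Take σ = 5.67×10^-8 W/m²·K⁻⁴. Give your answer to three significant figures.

With the new albedo, S(1−α₂)/4 = 3.591 W/m², so T₂ = 89.21 K.

89.2 K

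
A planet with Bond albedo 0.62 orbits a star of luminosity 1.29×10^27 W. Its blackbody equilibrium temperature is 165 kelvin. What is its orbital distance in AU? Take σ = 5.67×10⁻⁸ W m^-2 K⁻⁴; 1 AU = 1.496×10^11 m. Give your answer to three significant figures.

Required flux: S = 4σT⁴/(1−α) = 442.4 W m^-2.
From L = 4πd²S, d = √(1.29×10^27/(4π·442.4)) = 4.817×10^11 m = 3.220 AU.

3.22 AU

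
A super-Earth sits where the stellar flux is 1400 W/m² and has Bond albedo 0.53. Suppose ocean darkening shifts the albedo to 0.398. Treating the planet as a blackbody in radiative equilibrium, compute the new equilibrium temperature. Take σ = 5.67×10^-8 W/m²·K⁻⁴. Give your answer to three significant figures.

With the new albedo, S(1−α₂)/4 = 210.7 W/m², so T₂ = 246.9 K.

247 K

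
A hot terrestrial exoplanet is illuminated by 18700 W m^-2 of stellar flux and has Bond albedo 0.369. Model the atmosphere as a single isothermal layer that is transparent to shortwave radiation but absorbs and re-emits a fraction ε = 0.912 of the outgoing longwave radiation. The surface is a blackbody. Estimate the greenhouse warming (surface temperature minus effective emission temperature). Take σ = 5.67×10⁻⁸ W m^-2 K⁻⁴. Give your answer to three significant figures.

Effective emission temperature (TOA balance): σT_e⁴ = S(1−α)/4 = 2950 W m^-2 → T_e = 477.6 K.
For a single slab of emissivity ε, T_s⁴ = 2T_e⁴/(2−ε); thus T_s = 477.6·(1.838)^(1/4) = 556.1 K.
Greenhouse warming: T_s − T_e = 78.51 K.

78.5 kelvin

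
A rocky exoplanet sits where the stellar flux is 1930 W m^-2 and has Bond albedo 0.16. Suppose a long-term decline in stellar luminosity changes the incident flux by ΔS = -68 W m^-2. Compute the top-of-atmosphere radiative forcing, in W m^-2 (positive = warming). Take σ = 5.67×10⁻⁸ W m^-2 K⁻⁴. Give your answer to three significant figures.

TOA radiative forcing: ΔF = (1−α)ΔS/4 = 0.84·(-68)/4 = -14.28 W m^-2.

-14.3 W m^-2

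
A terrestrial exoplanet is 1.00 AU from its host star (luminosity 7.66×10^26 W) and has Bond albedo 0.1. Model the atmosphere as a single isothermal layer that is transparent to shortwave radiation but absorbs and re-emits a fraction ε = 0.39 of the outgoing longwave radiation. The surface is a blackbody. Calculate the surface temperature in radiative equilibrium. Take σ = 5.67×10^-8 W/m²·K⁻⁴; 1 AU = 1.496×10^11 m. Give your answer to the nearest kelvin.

Orbital distance: d = 1.00 AU = 1.496×10^11 m.
Flux at the orbit: S = L/(4πd²) = 7.66×10^26/(4π·(1.50×10^11)²) = 2724 W/m².
Effective emission temperature (TOA balance): σT_e⁴ = S(1−α)/4 = 612.8 W/m² → T_e = 322.4 K.
Surface balance with a leaky layer gives σT_s⁴ = σT_e⁴·2/(2−ε), so T_s = T_e·[2/(2−0.39)]^(1/4) = 340.4 K.

340 kelvin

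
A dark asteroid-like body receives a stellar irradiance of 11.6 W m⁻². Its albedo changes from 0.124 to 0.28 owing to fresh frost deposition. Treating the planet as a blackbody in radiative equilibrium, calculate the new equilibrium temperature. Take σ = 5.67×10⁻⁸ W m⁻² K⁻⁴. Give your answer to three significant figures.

New equilibrium: T₂ = [(1−0.28)·11.60/(4σ)]^(1/4) = 77.90 K.

77.9 K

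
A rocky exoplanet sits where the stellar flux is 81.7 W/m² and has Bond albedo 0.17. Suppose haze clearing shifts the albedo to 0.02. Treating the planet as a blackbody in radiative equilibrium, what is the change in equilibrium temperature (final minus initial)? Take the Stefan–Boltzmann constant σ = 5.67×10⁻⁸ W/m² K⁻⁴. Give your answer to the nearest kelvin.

Initial: T₁ = [S(1−0.17)/(4σ)]^(1/4) = 131.5 K.
After:  T₂ = [81.70·0.98/(4σ)]^(1/4) = 137.1 K.
Change: 137.1 − 131.5 = 5.576 K.

6 K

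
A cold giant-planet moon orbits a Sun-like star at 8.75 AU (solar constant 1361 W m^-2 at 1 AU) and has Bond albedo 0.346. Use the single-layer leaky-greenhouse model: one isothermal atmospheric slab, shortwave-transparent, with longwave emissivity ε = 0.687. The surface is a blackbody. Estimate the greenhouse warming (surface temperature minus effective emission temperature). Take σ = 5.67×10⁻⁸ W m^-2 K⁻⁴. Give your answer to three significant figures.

Flux at the orbit: S = 1361/(8.75)² = 17.78 W m^-2.
The planet radiates to space at T_e = [S(1−α)/(4σ)]^(1/4) = 84.61 K.
For a single slab of emissivity ε, T_s⁴ = 2T_e⁴/(2−ε); thus T_s = 84.61·(1.523)^(1/4) = 94.00 K.
T_s − T_e = 94.00 − 84.61 = 9.387 K.

9.39 K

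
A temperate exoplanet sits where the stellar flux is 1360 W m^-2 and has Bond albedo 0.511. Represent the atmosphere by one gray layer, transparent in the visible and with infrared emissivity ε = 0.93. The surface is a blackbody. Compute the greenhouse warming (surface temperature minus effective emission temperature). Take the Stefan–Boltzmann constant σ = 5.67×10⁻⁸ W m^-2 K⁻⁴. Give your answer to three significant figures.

39.4 K

Effective emission temperature (TOA balance): σT_e⁴ = S(1−α)/4 = 166.3 W m^-2 → T_e = 232.7 K.
The surface balance (absorbed SW + ε·downward IR = σT_s⁴) with T_a⁴ = T_s⁴/2 reduces to T_s = T_e·[2/(2−ε)]^¼ = 272.1 K.
The atmosphere warms the surface by 39.39 K.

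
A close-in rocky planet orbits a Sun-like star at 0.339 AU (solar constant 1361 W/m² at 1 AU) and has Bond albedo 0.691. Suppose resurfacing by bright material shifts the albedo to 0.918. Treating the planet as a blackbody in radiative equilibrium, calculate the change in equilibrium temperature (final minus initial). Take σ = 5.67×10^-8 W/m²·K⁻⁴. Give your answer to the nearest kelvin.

-101 K

By the inverse-square law, S = 1361/0.339² = 11840 W/m².
Before: T₁ = [11840·0.309/(4σ)]^(1/4) = 356.4 K.
Final:   T₂ = [S(1−0.918)/(4σ)]^(1/4) = 255.8 K.
ΔT = T₂ − T₁ = -100.6 K.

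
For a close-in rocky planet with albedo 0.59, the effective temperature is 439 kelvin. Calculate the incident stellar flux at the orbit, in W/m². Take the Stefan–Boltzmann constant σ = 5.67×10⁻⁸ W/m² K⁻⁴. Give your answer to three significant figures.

Invert the energy balance for S: S = 4σT⁴/(1−α).
The emitted flux is σT⁴ = 2106 W/m².
S = 4·2106/0.41 = 20550 W/m².

20500 W/m²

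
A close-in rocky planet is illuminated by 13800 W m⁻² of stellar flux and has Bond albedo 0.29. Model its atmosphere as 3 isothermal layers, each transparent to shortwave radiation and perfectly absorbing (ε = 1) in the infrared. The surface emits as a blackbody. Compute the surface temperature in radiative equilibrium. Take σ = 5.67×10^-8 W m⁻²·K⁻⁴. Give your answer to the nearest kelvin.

OLR = S(1−α)/4 = 2450 W m⁻²; the top layer radiates at T_e = 455.9 K.
With N = 3 opaque layers, T_s = (N+1)^(1/4)·T_e = 4^(1/4)·455.9 = 644.7 K.

645 K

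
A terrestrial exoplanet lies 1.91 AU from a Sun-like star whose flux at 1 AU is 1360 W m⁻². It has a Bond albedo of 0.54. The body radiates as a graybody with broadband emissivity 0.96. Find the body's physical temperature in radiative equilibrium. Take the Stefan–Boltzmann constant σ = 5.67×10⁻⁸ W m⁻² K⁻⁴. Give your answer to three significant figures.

By the inverse-square law, S = 1360/1.91² = 372.8 W m⁻².
Absorbed flux (global mean): S(1−α)/4 = 372.8·0.46/4 = 42.87 W m⁻².
Equating to εσT⁴ with ε = 0.96: T = (42.87/0.96σ)^(1/4) = 167.5 K.

168 kelvin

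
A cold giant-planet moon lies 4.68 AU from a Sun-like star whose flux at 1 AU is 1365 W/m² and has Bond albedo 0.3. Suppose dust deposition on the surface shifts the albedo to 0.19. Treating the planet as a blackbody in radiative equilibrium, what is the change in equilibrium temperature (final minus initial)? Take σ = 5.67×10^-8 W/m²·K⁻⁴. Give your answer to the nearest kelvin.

Irradiance scales as 1/d², so S = 1365 W/m² × (1/4.68)² = 62.32 W/m².
Before: T₁ = [62.32·0.7/(4σ)]^(1/4) = 117.8 K.
With α = 0.19, T₂ = 122.1 K.
Change: 122.1 − 117.8 = 4.377 K.

4 kelvin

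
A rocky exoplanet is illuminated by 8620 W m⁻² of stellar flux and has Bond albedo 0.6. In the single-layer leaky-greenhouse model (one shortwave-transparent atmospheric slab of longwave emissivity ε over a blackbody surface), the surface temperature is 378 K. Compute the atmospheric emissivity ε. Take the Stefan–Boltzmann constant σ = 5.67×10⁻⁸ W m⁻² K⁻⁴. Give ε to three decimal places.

0.511

First, T_e = [8620·(1−0.6)/(4σ)]^(1/4) = 351.1 K.
Inverting T_s⁴ = 2T_e⁴/(2−ε): (T_e/T_s)⁴ = 0.7447, so ε = 2(1 − 0.7447) = 0.5107.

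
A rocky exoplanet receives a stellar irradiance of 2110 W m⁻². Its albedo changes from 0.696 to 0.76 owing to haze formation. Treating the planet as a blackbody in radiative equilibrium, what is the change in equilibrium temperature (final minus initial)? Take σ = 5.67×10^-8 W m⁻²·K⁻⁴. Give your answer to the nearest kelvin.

-13 kelvin

With α = 0.696, T₁ = 230.6 K.
Final:   T₂ = [S(1−0.76)/(4σ)]^(1/4) = 217.4 K.
Change: 217.4 − 230.6 = -13.23 K.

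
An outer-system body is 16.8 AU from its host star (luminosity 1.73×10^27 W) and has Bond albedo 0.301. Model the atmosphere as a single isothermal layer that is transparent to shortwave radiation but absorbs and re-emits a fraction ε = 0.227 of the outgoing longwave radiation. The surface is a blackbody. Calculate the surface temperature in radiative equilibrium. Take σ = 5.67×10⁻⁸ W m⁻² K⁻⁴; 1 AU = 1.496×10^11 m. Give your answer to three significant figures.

d = 16.8 × 1.496×10^11 m = 2.513×10^12 m.
S = L/(4πd²) = 21.79 W m⁻².
At the top of the atmosphere, σT_e⁴ = S(1−α)/4 = 3.809 W m⁻², giving T_e = 90.53 K.
Surface balance with a leaky layer gives σT_s⁴ = σT_e⁴·2/(2−ε), so T_s = T_e·[2/(2−0.227)]^(1/4) = 93.30 K.

93.3 K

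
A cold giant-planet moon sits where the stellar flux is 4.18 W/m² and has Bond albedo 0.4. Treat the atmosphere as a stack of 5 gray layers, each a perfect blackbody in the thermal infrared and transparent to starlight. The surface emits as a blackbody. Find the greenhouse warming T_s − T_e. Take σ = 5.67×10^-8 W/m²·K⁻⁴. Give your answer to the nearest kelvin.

33 K

OLR = S(1−α)/4 = 0.6270 W/m²; the top layer radiates at T_e = 57.67 K.
T_s = (N+1)^(1/4)·T_e = 90.25 K.
So the greenhouse effect raises the surface by 90.25 − 57.67 = 32.59 K.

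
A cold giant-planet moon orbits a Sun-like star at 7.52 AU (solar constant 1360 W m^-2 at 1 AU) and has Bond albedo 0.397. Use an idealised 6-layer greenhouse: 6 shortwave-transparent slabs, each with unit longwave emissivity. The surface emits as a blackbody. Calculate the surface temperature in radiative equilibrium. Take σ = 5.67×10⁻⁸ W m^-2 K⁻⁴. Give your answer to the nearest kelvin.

145 K

Irradiance scales as 1/d², so S = 1360 W m^-2 × (1/7.52)² = 24.05 W m^-2.
Top-of-atmosphere balance: σT_e⁴ = S(1−α)/4 = 3.625 W m^-2 → T_e = 89.42 K.
Layer-by-layer balance gives σT_s⁴ = (N+1)σT_e⁴, so T_s = 7^¼·89.42 = 145.5 K.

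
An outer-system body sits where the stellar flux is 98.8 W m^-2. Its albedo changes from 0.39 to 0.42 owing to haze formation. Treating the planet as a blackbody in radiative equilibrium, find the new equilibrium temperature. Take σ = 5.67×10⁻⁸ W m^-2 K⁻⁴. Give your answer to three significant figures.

126 K

T₂ = [S(1−α₂)/(4σ)]^(1/4) = [98.80·0.58/(4σ)]^(1/4) = 126.1 K.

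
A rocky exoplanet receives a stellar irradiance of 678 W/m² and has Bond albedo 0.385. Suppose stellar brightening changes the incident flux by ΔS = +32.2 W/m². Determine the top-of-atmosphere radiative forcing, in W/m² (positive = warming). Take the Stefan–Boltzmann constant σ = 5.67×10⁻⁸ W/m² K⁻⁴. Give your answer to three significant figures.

TOA radiative forcing: ΔF = (1−α)ΔS/4 = 0.615·(+32.2)/4 = 4.951 W/m².

4.95 W/m²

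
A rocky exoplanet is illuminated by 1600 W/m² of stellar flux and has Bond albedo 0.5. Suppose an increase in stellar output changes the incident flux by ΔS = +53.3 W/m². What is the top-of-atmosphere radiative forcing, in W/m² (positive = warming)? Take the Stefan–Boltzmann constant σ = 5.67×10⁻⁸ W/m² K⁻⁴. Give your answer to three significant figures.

TOA radiative forcing: ΔF = (1−α)ΔS/4 = 0.5·(+53.3)/4 = 6.662 W/m².

6.66 W/m²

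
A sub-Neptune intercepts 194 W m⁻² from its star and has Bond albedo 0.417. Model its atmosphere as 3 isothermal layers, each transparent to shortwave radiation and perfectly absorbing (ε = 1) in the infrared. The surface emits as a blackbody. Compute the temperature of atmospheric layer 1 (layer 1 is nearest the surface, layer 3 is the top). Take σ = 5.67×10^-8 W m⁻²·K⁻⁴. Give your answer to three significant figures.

Top-of-atmosphere balance: σT_e⁴ = S(1−α)/4 = 28.28 W m⁻² → T_e = 149.4 K.
Each opaque layer satisfies 2T_j⁴ = T_{j−1}⁴ + T_{j+1}⁴, giving T_k⁴ = (N+1−k)T_e⁴.
T_1 = (3)^(1/4)·149.4 = 196.7 K.

197 kelvin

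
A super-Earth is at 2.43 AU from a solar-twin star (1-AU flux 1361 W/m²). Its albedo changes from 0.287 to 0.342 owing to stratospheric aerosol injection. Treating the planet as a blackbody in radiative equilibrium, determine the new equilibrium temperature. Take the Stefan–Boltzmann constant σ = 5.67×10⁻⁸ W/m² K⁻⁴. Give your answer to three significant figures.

Flux at the orbit: S = 1361/(2.43)² = 230.5 W/m².
With the new albedo, S(1−α₂)/4 = 37.92 W/m², so T₂ = 160.8 K.

161 kelvin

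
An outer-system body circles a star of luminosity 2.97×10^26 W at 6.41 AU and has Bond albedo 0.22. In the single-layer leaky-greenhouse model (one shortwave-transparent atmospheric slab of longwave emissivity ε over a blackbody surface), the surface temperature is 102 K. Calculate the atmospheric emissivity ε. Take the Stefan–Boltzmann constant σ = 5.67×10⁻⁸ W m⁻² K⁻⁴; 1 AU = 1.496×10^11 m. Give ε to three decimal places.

0.367

d = 6.41 × 1.496×10^11 m = 9.589×10^11 m.
Flux at the orbit: S = L/(4πd²) = 2.97×10^26/(4π·(9.59×10^11)²) = 25.70 W m⁻².
Effective temperature: T_e = [S(1−α)/(4σ)]^(1/4) = 96.96 K.
Since (2−ε)/2 = (T_e/T_s)⁴ = 0.8166, ε = 0.3668.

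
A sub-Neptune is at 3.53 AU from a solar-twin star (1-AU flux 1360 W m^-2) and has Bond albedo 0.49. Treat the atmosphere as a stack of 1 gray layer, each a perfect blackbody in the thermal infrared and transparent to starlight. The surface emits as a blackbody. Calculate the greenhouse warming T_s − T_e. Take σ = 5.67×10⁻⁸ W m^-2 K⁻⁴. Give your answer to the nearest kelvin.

Flux at the orbit: S = 1360/(3.53)² = 109.1 W m^-2.
The effective emission temperature is T_e = [S(1−α)/(4σ)]^¼ = 125.2 K.
Surface: T_s = (2)^¼·T_e = 148.8 K.
Warming: T_s − T_e = 23.68 K.

24 K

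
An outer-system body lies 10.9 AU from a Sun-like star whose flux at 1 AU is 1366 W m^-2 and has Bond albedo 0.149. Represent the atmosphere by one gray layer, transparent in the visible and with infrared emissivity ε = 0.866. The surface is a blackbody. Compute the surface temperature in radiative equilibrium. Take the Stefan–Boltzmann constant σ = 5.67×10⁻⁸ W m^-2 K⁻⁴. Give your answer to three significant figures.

93.4 kelvin

Irradiance scales as 1/d², so S = 1366 W m^-2 × (1/10.9)² = 11.50 W m^-2.
The planet radiates to space at T_e = [S(1−α)/(4σ)]^(1/4) = 81.04 K.
Surface balance with a leaky layer gives σT_s⁴ = σT_e⁴·2/(2−ε), so T_s = T_e·[2/(2−0.866)]^(1/4) = 93.40 K.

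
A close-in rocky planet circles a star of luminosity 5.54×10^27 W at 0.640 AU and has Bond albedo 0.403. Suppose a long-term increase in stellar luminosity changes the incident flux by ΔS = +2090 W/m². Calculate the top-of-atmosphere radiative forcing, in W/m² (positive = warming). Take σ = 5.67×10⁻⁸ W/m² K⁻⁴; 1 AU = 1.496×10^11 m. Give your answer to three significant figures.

Orbital distance: d = 0.640 AU = 9.574×10^10 m.
S = L/(4πd²) = 48090 W/m².
Only a fraction (1−α) is absorbed and it's spread over 4πR², so ΔF = (1−α)ΔS/4 = 311.9 W/m².

312 W/m²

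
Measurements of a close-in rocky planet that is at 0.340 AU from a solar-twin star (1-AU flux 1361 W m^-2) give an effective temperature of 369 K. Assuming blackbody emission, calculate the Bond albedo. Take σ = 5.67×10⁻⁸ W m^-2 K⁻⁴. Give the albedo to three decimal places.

0.643

By the inverse-square law, S = 1361/0.340² = 11770 W m^-2.
Rearranging the radiative balance, α = 1 − 4σT⁴/S.
4σT⁴ = 4·5.67×10⁻⁸·(369)⁴ = 4205 W m^-2.
Hence α = 1 − 4205/11770 = 0.6429.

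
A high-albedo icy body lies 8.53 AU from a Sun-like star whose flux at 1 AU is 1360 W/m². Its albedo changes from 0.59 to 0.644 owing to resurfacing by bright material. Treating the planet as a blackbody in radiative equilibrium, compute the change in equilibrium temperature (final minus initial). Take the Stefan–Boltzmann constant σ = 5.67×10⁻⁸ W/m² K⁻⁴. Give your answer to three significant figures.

Irradiance scales as 1/d², so S = 1360 W/m² × (1/8.53)² = 18.69 W/m².
Initial: T₁ = [S(1−0.59)/(4σ)]^(1/4) = 76.24 K.
After:  T₂ = [18.69·0.356/(4σ)]^(1/4) = 73.60 K.
ΔT = T₂ − T₁ = -2.645 K.

-2.64 K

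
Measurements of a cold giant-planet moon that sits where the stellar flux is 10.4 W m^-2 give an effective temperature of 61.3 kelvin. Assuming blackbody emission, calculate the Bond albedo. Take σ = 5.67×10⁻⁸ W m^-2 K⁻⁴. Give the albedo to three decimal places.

Energy balance: S(1−α)/4 = σT⁴, so 1−α = 4σT⁴/S.
4σT⁴ = 4·5.67×10⁻⁸·(61.3)⁴ = 3.202 W m^-2.
Hence α = 1 − 3.202/10.40 = 0.6921.

0.692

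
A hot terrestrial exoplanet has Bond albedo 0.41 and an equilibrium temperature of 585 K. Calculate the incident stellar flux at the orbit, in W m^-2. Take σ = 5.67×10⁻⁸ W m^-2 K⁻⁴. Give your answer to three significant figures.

From S(1−α)/4 = σT⁴: S = 4σT⁴/(1−α).
The emitted flux is σT⁴ = 6641 W m^-2.
So S = 4×6641/(1−0.41) = 45020 W m^-2.

45000 W m^-2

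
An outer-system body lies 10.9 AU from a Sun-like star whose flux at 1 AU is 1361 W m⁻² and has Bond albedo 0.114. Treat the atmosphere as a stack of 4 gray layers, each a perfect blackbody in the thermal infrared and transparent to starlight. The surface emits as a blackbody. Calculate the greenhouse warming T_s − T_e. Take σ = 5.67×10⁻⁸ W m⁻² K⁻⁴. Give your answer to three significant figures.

By the inverse-square law, S = 1361/10.9² = 11.46 W m⁻².
Top-of-atmosphere balance: σT_e⁴ = S(1−α)/4 = 2.537 W m⁻² → T_e = 81.79 K.
Surface: T_s = (5)^¼·T_e = 122.3 K.
Warming: T_s − T_e = 40.51 K.

40.5 kelvin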